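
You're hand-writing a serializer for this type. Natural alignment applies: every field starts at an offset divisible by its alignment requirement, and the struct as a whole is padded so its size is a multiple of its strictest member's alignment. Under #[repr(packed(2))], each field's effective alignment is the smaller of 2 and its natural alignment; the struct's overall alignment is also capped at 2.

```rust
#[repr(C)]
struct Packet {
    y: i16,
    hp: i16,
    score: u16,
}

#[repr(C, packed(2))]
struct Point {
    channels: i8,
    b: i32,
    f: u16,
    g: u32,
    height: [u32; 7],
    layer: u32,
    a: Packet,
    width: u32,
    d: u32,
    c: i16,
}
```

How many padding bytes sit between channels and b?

1

Packet: 0..2  y  (2B, 2-aligned); 2..4  hp  (2B, 2-aligned); 4..6  score  (2B, 2-aligned); sizeof = 6, alignof = 2
0..1  channels  (1B, 1-aligned)
1..2  -- padding (1B)
2..6  b  (4B, 2-aligned)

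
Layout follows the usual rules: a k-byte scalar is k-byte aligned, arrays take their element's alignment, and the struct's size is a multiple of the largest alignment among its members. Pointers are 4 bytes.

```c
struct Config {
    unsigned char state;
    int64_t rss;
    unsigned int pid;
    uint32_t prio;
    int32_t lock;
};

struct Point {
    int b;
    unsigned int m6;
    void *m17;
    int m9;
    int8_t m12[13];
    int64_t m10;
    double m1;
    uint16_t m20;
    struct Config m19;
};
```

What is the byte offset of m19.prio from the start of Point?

76

Config: 0..1  state  (1B, 1-aligned); 1..8  -- padding (7B); 8..16  rss  (8B, 8-aligned); 16..20  pid  (4B, 4-aligned); 20..24  prio  (4B, 4-aligned); 24..28  lock  (4B, 4-aligned); 28..32  -- tail padding (4B); sizeof = 32, alignof = 8
0..4  b  (4B, 4-aligned)
4..8  m6  (4B, 4-aligned)
8..12  m17  (4B, 4-aligned)
12..16  m9  (4B, 4-aligned)
16..29  m12  (13B, 1-aligned)
29..32  -- padding (3B)
32..40  m10  (8B, 8-aligned)
40..48  m1  (8B, 8-aligned)
48..50  m20  (2B, 2-aligned)
50..56  -- padding (6B)
56..88  m19  (32B, 8-aligned)
within Config: prio at 20
56 + 20 = 76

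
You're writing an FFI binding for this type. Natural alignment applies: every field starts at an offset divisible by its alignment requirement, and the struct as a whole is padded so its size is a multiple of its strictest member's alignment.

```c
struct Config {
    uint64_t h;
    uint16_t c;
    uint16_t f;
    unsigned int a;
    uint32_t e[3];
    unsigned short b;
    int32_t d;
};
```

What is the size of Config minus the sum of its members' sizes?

@0: h [8B, align 8] → 8
@8: c [2B, align 2] → 10
@10: f [2B, align 2] → 12
@12: a [4B, align 4] → 16
@16: e [12B, align 4] → 28
@28: b [2B, align 2] → 30
+2 pad (align 4)
@32: d [4B, align 4] → 36
+4 tail pad (align 8)
size 40, align 8
data bytes 34, size 40 → padding 6

6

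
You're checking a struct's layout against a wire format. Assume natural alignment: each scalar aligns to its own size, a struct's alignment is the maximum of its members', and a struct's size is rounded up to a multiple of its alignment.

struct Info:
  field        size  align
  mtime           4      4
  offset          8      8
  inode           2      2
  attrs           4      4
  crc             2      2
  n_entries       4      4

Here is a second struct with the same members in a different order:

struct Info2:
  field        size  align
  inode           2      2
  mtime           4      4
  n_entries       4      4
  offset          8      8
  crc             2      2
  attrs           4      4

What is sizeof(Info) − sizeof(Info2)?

0

0..4  mtime  (4B, 4-aligned)
4..8  -- padding (4B)
8..16  offset  (8B, 8-aligned)
16..18  inode  (2B, 2-aligned)
18..20  -- padding (2B)
20..24  attrs  (4B, 4-aligned)
24..26  crc  (2B, 2-aligned)
26..28  -- padding (2B)
28..32  n_entries  (4B, 4-aligned)
sizeof = 32, alignof = 8
— Info2 —
0..2  inode  (2B, 2-aligned)
2..4  -- padding (2B)
4..8  mtime  (4B, 4-aligned)
8..12  n_entries  (4B, 4-aligned)
12..16  -- padding (4B)
16..24  offset  (8B, 8-aligned)
24..26  crc  (2B, 2-aligned)
26..28  -- padding (2B)
28..32  attrs  (4B, 4-aligned)
sizeof = 32, alignof = 8
32 − 32 = 0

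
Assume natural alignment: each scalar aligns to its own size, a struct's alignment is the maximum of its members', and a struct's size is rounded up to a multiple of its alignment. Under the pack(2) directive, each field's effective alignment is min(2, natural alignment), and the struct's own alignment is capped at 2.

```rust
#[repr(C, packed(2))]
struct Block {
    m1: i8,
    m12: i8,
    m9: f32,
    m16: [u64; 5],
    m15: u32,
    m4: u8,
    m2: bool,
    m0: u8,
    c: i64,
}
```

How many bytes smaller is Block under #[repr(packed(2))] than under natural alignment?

2

natural layout:
  @0: m1 [1B, align 1] → 1
  @1: m12 [1B, align 1] → 2
  +2 pad (align 4)
  @4: m9 [4B, align 4] → 8
  @8: m16 [40B, align 8] → 48
  @48: m15 [4B, align 4] → 52
  @52: m4 [1B, align 1] → 53
  @53: m2 [1B, align 1] → 54
  @54: m0 [1B, align 1] → 55
  +1 pad (align 8)
  @56: c [8B, align 8] → 64
  size 64, align 8
packed(2) layout:
  @0: m1 [1B, align 1] → 1
  @1: m12 [1B, align 1] → 2
  @2: m9 [4B, align 2] → 6
  @6: m16 [40B, align 2] → 46
  @46: m15 [4B, align 2] → 50
  @50: m4 [1B, align 1] → 51
  @51: m2 [1B, align 1] → 52
  @52: m0 [1B, align 1] → 53
  +1 pad (align 2)
  @54: c [8B, align 2] → 62
  size 62, align 2
64 − 62 = 2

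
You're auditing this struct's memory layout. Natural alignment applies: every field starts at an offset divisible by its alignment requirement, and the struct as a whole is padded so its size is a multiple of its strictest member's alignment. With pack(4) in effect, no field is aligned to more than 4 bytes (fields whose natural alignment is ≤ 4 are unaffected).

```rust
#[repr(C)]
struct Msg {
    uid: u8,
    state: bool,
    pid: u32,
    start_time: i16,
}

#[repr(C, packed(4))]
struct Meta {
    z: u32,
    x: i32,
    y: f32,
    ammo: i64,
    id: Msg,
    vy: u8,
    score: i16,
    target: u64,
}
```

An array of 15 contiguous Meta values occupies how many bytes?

660

Msg: 0..1  uid  (1B, 1-aligned); 1..2  state  (1B, 1-aligned); 2..4  -- padding (2B); 4..8  pid  (4B, 4-aligned); 8..10  start_time  (2B, 2-aligned); 10..12  -- tail padding (2B); sizeof = 12, alignof = 4
0..4  z  (4B, 4-aligned)
4..8  x  (4B, 4-aligned)
8..12  y  (4B, 4-aligned)
12..20  ammo  (8B, 4-aligned)
20..32  id  (12B, 4-aligned)
32..33  vy  (1B, 1-aligned)
33..34  -- padding (1B)
34..36  score  (2B, 2-aligned)
36..44  target  (8B, 4-aligned)
sizeof = 44, alignof = 4
array of 15: 15 × 44 = 660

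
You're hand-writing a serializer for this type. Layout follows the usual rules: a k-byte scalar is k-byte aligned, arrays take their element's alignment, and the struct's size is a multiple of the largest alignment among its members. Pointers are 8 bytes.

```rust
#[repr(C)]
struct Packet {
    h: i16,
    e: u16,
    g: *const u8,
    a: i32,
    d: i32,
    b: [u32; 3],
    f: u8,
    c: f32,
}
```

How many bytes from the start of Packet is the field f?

@0: h [2B, align 2] → 2
@2: e [2B, align 2] → 4
+4 pad (align 8)
@8: g [8B, align 8] → 16
@16: a [4B, align 4] → 20
@20: d [4B, align 4] → 24
@24: b [12B, align 4] → 36
@36: f [1B, align 1] → 37

36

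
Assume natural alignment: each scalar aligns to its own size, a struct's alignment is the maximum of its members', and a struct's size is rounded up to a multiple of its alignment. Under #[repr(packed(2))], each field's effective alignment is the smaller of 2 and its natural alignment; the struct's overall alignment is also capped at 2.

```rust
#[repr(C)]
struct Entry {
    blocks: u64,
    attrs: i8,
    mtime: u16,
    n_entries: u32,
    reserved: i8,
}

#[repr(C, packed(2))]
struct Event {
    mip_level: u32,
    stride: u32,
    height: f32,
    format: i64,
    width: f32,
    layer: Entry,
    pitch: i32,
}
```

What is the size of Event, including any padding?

Entry: 0..8  blocks  (8B, 8-aligned); 8..9  attrs  (1B, 1-aligned); 9..10  -- padding (1B); 10..12  mtime  (2B, 2-aligned); 12..16  n_entries  (4B, 4-aligned); 16..17  reserved  (1B, 1-aligned); 17..24  -- tail padding (7B); sizeof = 24, alignof = 8
0..4  mip_level  (4B, 2-aligned)
4..8  stride  (4B, 2-aligned)
8..12  height  (4B, 2-aligned)
12..20  format  (8B, 2-aligned)
20..24  width  (4B, 2-aligned)
24..48  layer  (24B, 2-aligned)
48..52  pitch  (4B, 2-aligned)
sizeof = 52, alignof = 2

52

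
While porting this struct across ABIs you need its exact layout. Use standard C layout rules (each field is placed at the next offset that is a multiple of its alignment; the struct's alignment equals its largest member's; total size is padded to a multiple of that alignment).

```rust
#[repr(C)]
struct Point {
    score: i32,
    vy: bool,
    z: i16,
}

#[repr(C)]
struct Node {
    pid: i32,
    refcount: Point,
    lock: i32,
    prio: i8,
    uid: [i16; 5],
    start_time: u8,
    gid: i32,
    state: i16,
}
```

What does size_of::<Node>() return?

Point: score at 0 (size 4, align 4) → ends 4; vy at 4 (size 1, align 1) → ends 5; pad 1 to align 2 for z; z at 6 (size 2, align 2) → ends 8; total 8 bytes, alignment 4
pid at 0 (size 4, align 4) → ends 4
refcount at 4 (size 8, align 4) → ends 12
lock at 12 (size 4, align 4) → ends 16
prio at 16 (size 1, align 1) → ends 17
pad 1 to align 2 for uid
uid at 18 (size 10, align 2) → ends 28
start_time at 28 (size 1, align 1) → ends 29
pad 3 to align 4 for gid
gid at 32 (size 4, align 4) → ends 36
state at 36 (size 2, align 2) → ends 38
tail pad 2 to reach multiple of 4
total 40 bytes, alignment 4

40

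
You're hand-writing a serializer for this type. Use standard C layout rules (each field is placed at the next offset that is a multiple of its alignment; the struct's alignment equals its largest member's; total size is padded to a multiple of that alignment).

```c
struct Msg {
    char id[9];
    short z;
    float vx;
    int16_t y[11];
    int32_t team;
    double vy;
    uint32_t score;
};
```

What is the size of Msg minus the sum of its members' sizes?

11

0..9  id  (9B, 1-aligned)
9..10  -- padding (1B)
10..12  z  (2B, 2-aligned)
12..16  vx  (4B, 4-aligned)
16..38  y  (22B, 2-aligned)
38..40  -- padding (2B)
40..44  team  (4B, 4-aligned)
44..48  -- padding (4B)
48..56  vy  (8B, 8-aligned)
56..60  score  (4B, 4-aligned)
60..64  -- tail padding (4B)
sizeof = 64, alignof = 8
data bytes 53, size 64 → padding 11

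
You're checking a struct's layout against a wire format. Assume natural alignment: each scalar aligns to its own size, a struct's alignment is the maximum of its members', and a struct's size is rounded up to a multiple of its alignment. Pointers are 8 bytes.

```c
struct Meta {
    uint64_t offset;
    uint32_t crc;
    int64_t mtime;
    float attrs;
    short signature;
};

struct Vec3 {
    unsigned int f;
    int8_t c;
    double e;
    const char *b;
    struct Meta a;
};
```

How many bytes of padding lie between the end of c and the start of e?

Meta: @0: offset [8B, align 8] → 8; @8: crc [4B, align 4] → 12; +4 pad (align 8); @16: mtime [8B, align 8] → 24; @24: attrs [4B, align 4] → 28; @28: signature [2B, align 2] → 30; +2 tail pad (align 8); size 32, align 8
@0: f [4B, align 4] → 4
@4: c [1B, align 1] → 5
+3 pad (align 8)
@8: e [8B, align 8] → 16

3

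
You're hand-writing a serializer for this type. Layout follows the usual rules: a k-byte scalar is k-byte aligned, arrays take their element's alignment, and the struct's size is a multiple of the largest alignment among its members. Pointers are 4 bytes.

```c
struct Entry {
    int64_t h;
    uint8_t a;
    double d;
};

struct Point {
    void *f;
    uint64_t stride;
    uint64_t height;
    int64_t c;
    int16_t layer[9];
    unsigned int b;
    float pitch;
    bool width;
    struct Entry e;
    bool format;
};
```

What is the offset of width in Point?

Entry: h at 0 (size 8, align 8) → ends 8; a at 8 (size 1, align 1) → ends 9; pad 7 to align 8 for d; d at 16 (size 8, align 8) → ends 24; total 24 bytes, alignment 8
f at 0 (size 4, align 4) → ends 4
pad 4 to align 8 for stride
stride at 8 (size 8, align 8) → ends 16
height at 16 (size 8, align 8) → ends 24
c at 24 (size 8, align 8) → ends 32
layer at 32 (size 18, align 2) → ends 50
pad 2 to align 4 for b
b at 52 (size 4, align 4) → ends 56
pitch at 56 (size 4, align 4) → ends 60
width at 60 (size 1, align 1) → ends 61

60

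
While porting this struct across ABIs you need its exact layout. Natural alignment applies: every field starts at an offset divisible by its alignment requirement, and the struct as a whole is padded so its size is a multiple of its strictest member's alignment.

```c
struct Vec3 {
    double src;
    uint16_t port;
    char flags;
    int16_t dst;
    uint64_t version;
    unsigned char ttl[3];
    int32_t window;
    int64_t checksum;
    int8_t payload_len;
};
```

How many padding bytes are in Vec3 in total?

0..8  src  (8B, 8-aligned)
8..10  port  (2B, 2-aligned)
10..11  flags  (1B, 1-aligned)
11..12  -- padding (1B)
12..14  dst  (2B, 2-aligned)
14..16  -- padding (2B)
16..24  version  (8B, 8-aligned)
24..27  ttl  (3B, 1-aligned)
27..28  -- padding (1B)
28..32  window  (4B, 4-aligned)
32..40  checksum  (8B, 8-aligned)
40..41  payload_len  (1B, 1-aligned)
41..48  -- tail padding (7B)
sizeof = 48, alignof = 8
data bytes 37, size 48 → padding 11

11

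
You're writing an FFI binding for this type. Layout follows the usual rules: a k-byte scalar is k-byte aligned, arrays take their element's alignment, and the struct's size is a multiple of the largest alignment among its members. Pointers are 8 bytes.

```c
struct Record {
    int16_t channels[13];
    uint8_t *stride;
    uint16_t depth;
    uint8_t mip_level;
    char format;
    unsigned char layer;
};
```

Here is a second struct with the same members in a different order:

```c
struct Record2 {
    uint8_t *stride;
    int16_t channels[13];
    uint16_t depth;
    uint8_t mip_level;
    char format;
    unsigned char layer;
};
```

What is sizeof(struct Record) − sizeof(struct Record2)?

@0: channels [26B, align 2] → 26
+6 pad (align 8)
@32: stride [8B, align 8] → 40
@40: depth [2B, align 2] → 42
@42: mip_level [1B, align 1] → 43
@43: format [1B, align 1] → 44
@44: layer [1B, align 1] → 45
+3 tail pad (align 8)
size 48, align 8
— Record2 —
@0: stride [8B, align 8] → 8
@8: channels [26B, align 2] → 34
@34: depth [2B, align 2] → 36
@36: mip_level [1B, align 1] → 37
@37: format [1B, align 1] → 38
@38: layer [1B, align 1] → 39
+1 tail pad (align 8)
size 40, align 8
48 − 40 = 8

8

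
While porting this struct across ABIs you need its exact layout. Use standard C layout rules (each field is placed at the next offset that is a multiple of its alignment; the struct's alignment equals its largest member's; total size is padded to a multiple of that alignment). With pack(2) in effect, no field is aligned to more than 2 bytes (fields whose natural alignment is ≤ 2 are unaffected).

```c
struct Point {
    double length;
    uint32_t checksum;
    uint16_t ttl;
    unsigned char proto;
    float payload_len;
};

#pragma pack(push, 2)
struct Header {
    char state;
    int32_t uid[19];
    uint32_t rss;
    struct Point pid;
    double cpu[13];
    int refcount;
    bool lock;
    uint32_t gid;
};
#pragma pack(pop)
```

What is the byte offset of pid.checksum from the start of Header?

90

Point: length at 0 (size 8, align 8) → ends 8; checksum at 8 (size 4, align 4) → ends 12; ttl at 12 (size 2, align 2) → ends 14; proto at 14 (size 1, align 1) → ends 15; pad 1 to align 4 for payload_len; payload_len at 16 (size 4, align 4) → ends 20; tail pad 4 to reach multiple of 8; total 24 bytes, alignment 8
state at 0 (size 1, align 1) → ends 1
pad 1 to align 2 for uid
uid at 2 (size 76, align 2) → ends 78
rss at 78 (size 4, align 2) → ends 82
pid at 82 (size 24, align 2) → ends 106
within Point: checksum at 8
82 + 8 = 90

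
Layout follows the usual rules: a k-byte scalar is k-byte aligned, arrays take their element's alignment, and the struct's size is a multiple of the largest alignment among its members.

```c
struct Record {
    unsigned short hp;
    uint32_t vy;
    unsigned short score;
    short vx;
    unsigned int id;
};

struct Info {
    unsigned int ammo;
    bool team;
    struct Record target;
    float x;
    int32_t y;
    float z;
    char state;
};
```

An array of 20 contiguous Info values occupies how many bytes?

Record: hp at 0 (size 2, align 2) → ends 2; pad 2 to align 4 for vy; vy at 4 (size 4, align 4) → ends 8; score at 8 (size 2, align 2) → ends 10; vx at 10 (size 2, align 2) → ends 12; id at 12 (size 4, align 4) → ends 16; total 16 bytes, alignment 4
ammo at 0 (size 4, align 4) → ends 4
team at 4 (size 1, align 1) → ends 5
pad 3 to align 4 for target
target at 8 (size 16, align 4) → ends 24
x at 24 (size 4, align 4) → ends 28
y at 28 (size 4, align 4) → ends 32
z at 32 (size 4, align 4) → ends 36
state at 36 (size 1, align 1) → ends 37
tail pad 3 to reach multiple of 4
total 40 bytes, alignment 4
array of 20: 20 × 40 = 800

800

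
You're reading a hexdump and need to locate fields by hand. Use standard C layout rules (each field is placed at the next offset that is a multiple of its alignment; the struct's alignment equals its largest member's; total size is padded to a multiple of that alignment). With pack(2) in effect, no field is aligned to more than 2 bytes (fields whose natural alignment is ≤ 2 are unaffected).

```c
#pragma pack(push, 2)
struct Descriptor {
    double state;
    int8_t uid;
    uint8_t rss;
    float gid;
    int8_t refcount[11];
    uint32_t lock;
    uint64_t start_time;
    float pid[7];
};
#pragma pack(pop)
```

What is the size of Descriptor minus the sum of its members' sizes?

1

0..8  state  (8B, 2-aligned)
8..9  uid  (1B, 1-aligned)
9..10  rss  (1B, 1-aligned)
10..14  gid  (4B, 2-aligned)
14..25  refcount  (11B, 1-aligned)
25..26  -- padding (1B)
26..30  lock  (4B, 2-aligned)
30..38  start_time  (8B, 2-aligned)
38..66  pid  (28B, 2-aligned)
sizeof = 66, alignof = 2
data bytes 65, size 66 → padding 1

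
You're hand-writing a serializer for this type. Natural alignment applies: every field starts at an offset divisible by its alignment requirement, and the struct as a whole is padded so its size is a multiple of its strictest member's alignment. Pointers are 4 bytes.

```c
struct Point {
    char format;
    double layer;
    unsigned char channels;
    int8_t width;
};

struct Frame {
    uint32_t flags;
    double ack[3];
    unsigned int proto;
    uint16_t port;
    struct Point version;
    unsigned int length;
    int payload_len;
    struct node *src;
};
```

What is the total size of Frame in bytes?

Point: format at 0 (size 1, align 1) → ends 1; pad 7 to align 8 for layer; layer at 8 (size 8, align 8) → ends 16; channels at 16 (size 1, align 1) → ends 17; width at 17 (size 1, align 1) → ends 18; tail pad 6 to reach multiple of 8; total 24 bytes, alignment 8
flags at 0 (size 4, align 4) → ends 4
pad 4 to align 8 for ack
ack at 8 (size 24, align 8) → ends 32
proto at 32 (size 4, align 4) → ends 36
port at 36 (size 2, align 2) → ends 38
pad 2 to align 8 for version
version at 40 (size 24, align 8) → ends 64
length at 64 (size 4, align 4) → ends 68
payload_len at 68 (size 4, align 4) → ends 72
src at 72 (size 4, align 4) → ends 76
tail pad 4 to reach multiple of 8
total 80 bytes, alignment 8

80 bytes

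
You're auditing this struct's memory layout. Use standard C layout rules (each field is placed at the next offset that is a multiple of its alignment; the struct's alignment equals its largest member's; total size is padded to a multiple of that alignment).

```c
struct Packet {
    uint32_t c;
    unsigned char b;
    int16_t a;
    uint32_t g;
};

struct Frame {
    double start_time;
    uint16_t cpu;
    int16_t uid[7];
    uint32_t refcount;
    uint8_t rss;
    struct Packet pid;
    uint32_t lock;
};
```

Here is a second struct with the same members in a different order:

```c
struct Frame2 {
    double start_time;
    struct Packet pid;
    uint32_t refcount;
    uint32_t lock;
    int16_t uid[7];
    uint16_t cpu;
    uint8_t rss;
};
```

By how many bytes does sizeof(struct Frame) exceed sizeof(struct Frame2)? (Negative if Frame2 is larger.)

0

Packet: @0: c [4B, align 4] → 4; @4: b [1B, align 1] → 5; +1 pad (align 2); @6: a [2B, align 2] → 8; @8: g [4B, align 4] → 12; size 12, align 4
@0: start_time [8B, align 8] → 8
@8: cpu [2B, align 2] → 10
@10: uid [14B, align 2] → 24
@24: refcount [4B, align 4] → 28
@28: rss [1B, align 1] → 29
+3 pad (align 4)
@32: pid [12B, align 4] → 44
@44: lock [4B, align 4] → 48
size 48, align 8
— Frame2 —
@0: start_time [8B, align 8] → 8
@8: pid [12B, align 4] → 20
@20: refcount [4B, align 4] → 24
@24: lock [4B, align 4] → 28
@28: uid [14B, align 2] → 42
@42: cpu [2B, align 2] → 44
@44: rss [1B, align 1] → 45
+3 tail pad (align 8)
size 48, align 8
48 − 48 = 0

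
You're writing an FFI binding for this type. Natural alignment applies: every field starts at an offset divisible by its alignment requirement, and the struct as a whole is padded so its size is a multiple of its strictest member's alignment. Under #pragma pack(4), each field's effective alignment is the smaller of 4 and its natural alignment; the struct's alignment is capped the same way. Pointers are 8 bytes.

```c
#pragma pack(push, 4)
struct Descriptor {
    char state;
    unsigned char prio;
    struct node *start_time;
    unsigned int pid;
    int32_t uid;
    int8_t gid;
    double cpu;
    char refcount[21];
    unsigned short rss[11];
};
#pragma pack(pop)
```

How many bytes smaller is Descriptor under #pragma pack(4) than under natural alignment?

natural layout:
  @0: state [1B, align 1] → 1
  @1: prio [1B, align 1] → 2
  +6 pad (align 8)
  @8: start_time [8B, align 8] → 16
  @16: pid [4B, align 4] → 20
  @20: uid [4B, align 4] → 24
  @24: gid [1B, align 1] → 25
  +7 pad (align 8)
  @32: cpu [8B, align 8] → 40
  @40: refcount [21B, align 1] → 61
  +1 pad (align 2)
  @62: rss [22B, align 2] → 84
  +4 tail pad (align 8)
  size 88, align 8
packed(4) layout:
  @0: state [1B, align 1] → 1
  @1: prio [1B, align 1] → 2
  +2 pad (align 4)
  @4: start_time [8B, align 4] → 12
  @12: pid [4B, align 4] → 16
  @16: uid [4B, align 4] → 20
  @20: gid [1B, align 1] → 21
  +3 pad (align 4)
  @24: cpu [8B, align 4] → 32
  @32: refcount [21B, align 1] → 53
  +1 pad (align 2)
  @54: rss [22B, align 2] → 76
  size 76, align 4
88 − 76 = 12

12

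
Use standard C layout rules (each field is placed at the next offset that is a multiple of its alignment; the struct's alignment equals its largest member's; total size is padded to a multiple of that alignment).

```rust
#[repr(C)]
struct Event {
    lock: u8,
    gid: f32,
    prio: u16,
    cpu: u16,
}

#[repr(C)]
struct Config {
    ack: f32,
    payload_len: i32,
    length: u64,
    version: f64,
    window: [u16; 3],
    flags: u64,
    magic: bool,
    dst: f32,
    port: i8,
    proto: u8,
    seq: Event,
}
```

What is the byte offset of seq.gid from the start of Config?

Event: lock at 0 (size 1, align 1) → ends 1; pad 3 to align 4 for gid; gid at 4 (size 4, align 4) → ends 8; prio at 8 (size 2, align 2) → ends 10; cpu at 10 (size 2, align 2) → ends 12; total 12 bytes, alignment 4
ack at 0 (size 4, align 4) → ends 4
payload_len at 4 (size 4, align 4) → ends 8
length at 8 (size 8, align 8) → ends 16
version at 16 (size 8, align 8) → ends 24
window at 24 (size 6, align 2) → ends 30
pad 2 to align 8 for flags
flags at 32 (size 8, align 8) → ends 40
magic at 40 (size 1, align 1) → ends 41
pad 3 to align 4 for dst
dst at 44 (size 4, align 4) → ends 48
port at 48 (size 1, align 1) → ends 49
proto at 49 (size 1, align 1) → ends 50
pad 2 to align 4 for seq
seq at 52 (size 12, align 4) → ends 64
within Event: gid at 4
52 + 4 = 56

56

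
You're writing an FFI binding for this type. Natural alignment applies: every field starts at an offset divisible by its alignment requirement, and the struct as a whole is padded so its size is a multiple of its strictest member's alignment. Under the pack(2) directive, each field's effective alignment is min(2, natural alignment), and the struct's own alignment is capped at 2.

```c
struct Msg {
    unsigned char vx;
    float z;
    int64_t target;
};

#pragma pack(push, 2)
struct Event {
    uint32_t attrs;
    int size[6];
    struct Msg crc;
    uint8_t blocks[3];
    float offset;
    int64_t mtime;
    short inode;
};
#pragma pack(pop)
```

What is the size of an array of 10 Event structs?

620

Msg: @0: vx [1B, align 1] → 1; +3 pad (align 4); @4: z [4B, align 4] → 8; @8: target [8B, align 8] → 16; size 16, align 8
@0: attrs [4B, align 2] → 4
@4: size [24B, align 2] → 28
@28: crc [16B, align 2] → 44
@44: blocks [3B, align 1] → 47
+1 pad (align 2)
@48: offset [4B, align 2] → 52
@52: mtime [8B, align 2] → 60
@60: inode [2B, align 2] → 62
size 62, align 2
array of 10: 10 × 62 = 620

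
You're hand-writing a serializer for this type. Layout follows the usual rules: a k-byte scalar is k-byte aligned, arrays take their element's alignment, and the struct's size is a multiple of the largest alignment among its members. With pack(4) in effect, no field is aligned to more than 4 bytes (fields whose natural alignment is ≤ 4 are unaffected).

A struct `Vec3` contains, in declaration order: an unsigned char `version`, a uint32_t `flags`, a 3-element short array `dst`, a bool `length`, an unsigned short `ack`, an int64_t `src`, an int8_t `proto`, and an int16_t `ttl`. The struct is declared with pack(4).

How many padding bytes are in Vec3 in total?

version at 0 (size 1, align 1) → ends 1
pad 3 to align 4 for flags
flags at 4 (size 4, align 4) → ends 8
dst at 8 (size 6, align 2) → ends 14
length at 14 (size 1, align 1) → ends 15
pad 1 to align 2 for ack
ack at 16 (size 2, align 2) → ends 18
pad 2 to align 4 for src
src at 20 (size 8, align 4) → ends 28
proto at 28 (size 1, align 1) → ends 29
pad 1 to align 2 for ttl
ttl at 30 (size 2, align 2) → ends 32
total 32 bytes, alignment 4
data bytes 25, size 32 → padding 7

7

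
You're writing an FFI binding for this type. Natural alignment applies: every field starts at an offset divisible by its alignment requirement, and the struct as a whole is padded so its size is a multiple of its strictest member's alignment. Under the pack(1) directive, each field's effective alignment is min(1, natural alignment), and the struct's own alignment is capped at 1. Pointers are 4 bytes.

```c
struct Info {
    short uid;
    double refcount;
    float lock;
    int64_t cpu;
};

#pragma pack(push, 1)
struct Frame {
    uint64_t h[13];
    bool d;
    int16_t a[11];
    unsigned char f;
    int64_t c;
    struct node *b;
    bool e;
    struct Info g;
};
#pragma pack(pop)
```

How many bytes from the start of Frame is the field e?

140

Info: uid at 0 (size 2, align 2) → ends 2; pad 6 to align 8 for refcount; refcount at 8 (size 8, align 8) → ends 16; lock at 16 (size 4, align 4) → ends 20; pad 4 to align 8 for cpu; cpu at 24 (size 8, align 8) → ends 32; total 32 bytes, alignment 8
h at 0 (size 104, align 1) → ends 104
d at 104 (size 1, align 1) → ends 105
a at 105 (size 22, align 1) → ends 127
f at 127 (size 1, align 1) → ends 128
c at 128 (size 8, align 1) → ends 136
b at 136 (size 4, align 1) → ends 140
e at 140 (size 1, align 1) → ends 141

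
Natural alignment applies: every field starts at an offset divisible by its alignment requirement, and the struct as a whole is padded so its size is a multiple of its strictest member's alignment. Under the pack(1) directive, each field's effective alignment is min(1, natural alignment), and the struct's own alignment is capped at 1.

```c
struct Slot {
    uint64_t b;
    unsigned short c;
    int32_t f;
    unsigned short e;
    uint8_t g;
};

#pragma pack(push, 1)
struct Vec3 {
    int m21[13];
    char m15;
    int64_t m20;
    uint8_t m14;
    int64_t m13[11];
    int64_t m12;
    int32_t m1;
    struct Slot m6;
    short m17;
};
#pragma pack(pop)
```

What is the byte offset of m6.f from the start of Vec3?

Slot: 0..8  b  (8B, 8-aligned); 8..10  c  (2B, 2-aligned); 10..12  -- padding (2B); 12..16  f  (4B, 4-aligned); 16..18  e  (2B, 2-aligned); 18..19  g  (1B, 1-aligned); 19..24  -- tail padding (5B); sizeof = 24, alignof = 8
0..52  m21  (52B, 1-aligned)
52..53  m15  (1B, 1-aligned)
53..61  m20  (8B, 1-aligned)
61..62  m14  (1B, 1-aligned)
62..150  m13  (88B, 1-aligned)
150..158  m12  (8B, 1-aligned)
158..162  m1  (4B, 1-aligned)
162..186  m6  (24B, 1-aligned)
within Slot: f at 12
162 + 12 = 174

174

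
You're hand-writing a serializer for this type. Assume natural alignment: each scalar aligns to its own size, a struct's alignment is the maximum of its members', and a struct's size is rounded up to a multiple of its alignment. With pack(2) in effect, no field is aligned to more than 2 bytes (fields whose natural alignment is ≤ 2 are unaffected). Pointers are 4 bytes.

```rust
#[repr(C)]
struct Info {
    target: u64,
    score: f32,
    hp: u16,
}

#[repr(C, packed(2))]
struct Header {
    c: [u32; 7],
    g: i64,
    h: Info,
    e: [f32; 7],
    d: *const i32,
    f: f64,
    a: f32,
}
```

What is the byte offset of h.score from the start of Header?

44

Info: target at 0 (size 8, align 8) → ends 8; score at 8 (size 4, align 4) → ends 12; hp at 12 (size 2, align 2) → ends 14; tail pad 2 to reach multiple of 8; total 16 bytes, alignment 8
c at 0 (size 28, align 2) → ends 28
g at 28 (size 8, align 2) → ends 36
h at 36 (size 16, align 2) → ends 52
within Info: score at 8
36 + 8 = 44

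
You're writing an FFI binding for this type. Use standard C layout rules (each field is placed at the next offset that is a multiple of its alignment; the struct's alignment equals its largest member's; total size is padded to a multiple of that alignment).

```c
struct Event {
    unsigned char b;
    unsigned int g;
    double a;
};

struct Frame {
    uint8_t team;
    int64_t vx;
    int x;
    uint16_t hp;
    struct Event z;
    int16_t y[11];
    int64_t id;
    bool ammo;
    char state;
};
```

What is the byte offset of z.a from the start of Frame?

Event: @0: b [1B, align 1] → 1; +3 pad (align 4); @4: g [4B, align 4] → 8; @8: a [8B, align 8] → 16; size 16, align 8
@0: team [1B, align 1] → 1
+7 pad (align 8)
@8: vx [8B, align 8] → 16
@16: x [4B, align 4] → 20
@20: hp [2B, align 2] → 22
+2 pad (align 8)
@24: z [16B, align 8] → 40
within Event: a at 8
24 + 8 = 32

32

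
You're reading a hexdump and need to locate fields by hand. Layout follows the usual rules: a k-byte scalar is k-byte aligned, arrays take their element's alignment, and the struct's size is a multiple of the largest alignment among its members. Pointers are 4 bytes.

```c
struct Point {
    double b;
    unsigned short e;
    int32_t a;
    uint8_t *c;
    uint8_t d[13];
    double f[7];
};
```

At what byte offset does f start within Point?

40

@0: b [8B, align 8] → 8
@8: e [2B, align 2] → 10
+2 pad (align 4)
@12: a [4B, align 4] → 16
@16: c [4B, align 4] → 20
@20: d [13B, align 1] → 33
+7 pad (align 8)
@40: f [56B, align 8] → 96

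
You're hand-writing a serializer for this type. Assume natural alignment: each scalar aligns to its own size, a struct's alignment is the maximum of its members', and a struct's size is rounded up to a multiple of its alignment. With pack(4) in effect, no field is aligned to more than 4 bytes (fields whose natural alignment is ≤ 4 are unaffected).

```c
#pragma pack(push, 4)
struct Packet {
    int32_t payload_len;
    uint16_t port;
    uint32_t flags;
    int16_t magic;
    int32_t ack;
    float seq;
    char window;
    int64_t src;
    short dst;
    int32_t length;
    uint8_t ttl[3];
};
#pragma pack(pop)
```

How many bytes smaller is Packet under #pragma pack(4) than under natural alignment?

natural layout:
  @0: payload_len [4B, align 4] → 4
  @4: port [2B, align 2] → 6
  +2 pad (align 4)
  @8: flags [4B, align 4] → 12
  @12: magic [2B, align 2] → 14
  +2 pad (align 4)
  @16: ack [4B, align 4] → 20
  @20: seq [4B, align 4] → 24
  @24: window [1B, align 1] → 25
  +7 pad (align 8)
  @32: src [8B, align 8] → 40
  @40: dst [2B, align 2] → 42
  +2 pad (align 4)
  @44: length [4B, align 4] → 48
  @48: ttl [3B, align 1] → 51
  +5 tail pad (align 8)
  size 56, align 8
packed(4) layout:
  @0: payload_len [4B, align 4] → 4
  @4: port [2B, align 2] → 6
  +2 pad (align 4)
  @8: flags [4B, align 4] → 12
  @12: magic [2B, align 2] → 14
  +2 pad (align 4)
  @16: ack [4B, align 4] → 20
  @20: seq [4B, align 4] → 24
  @24: window [1B, align 1] → 25
  +3 pad (align 4)
  @28: src [8B, align 4] → 36
  @36: dst [2B, align 2] → 38
  +2 pad (align 4)
  @40: length [4B, align 4] → 44
  @44: ttl [3B, align 1] → 47
  +1 tail pad (align 4)
  size 48, align 4
56 − 48 = 8

8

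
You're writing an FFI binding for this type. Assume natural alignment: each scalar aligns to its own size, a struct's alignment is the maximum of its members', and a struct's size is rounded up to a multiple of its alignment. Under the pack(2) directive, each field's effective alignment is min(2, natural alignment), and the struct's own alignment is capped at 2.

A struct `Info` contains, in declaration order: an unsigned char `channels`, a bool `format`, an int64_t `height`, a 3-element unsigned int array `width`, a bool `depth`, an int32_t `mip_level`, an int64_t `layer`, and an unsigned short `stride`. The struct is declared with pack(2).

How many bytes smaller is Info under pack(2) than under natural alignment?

natural layout:
  channels at 0 (size 1, align 1) → ends 1
  format at 1 (size 1, align 1) → ends 2
  pad 6 to align 8 for height
  height at 8 (size 8, align 8) → ends 16
  width at 16 (size 12, align 4) → ends 28
  depth at 28 (size 1, align 1) → ends 29
  pad 3 to align 4 for mip_level
  mip_level at 32 (size 4, align 4) → ends 36
  pad 4 to align 8 for layer
  layer at 40 (size 8, align 8) → ends 48
  stride at 48 (size 2, align 2) → ends 50
  tail pad 6 to reach multiple of 8
  total 56 bytes, alignment 8
packed(2) layout:
  channels at 0 (size 1, align 1) → ends 1
  format at 1 (size 1, align 1) → ends 2
  height at 2 (size 8, align 2) → ends 10
  width at 10 (size 12, align 2) → ends 22
  depth at 22 (size 1, align 1) → ends 23
  pad 1 to align 2 for mip_level
  mip_level at 24 (size 4, align 2) → ends 28
  layer at 28 (size 8, align 2) → ends 36
  stride at 36 (size 2, align 2) → ends 38
  total 38 bytes, alignment 2
56 − 38 = 18

18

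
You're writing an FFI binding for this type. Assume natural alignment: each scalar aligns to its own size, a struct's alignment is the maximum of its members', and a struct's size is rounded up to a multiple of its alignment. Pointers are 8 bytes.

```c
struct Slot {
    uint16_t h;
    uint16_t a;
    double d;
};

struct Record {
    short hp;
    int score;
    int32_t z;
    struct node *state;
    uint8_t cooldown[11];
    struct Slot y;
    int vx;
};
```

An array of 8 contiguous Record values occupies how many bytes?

Slot: h at 0 (size 2, align 2) → ends 2; a at 2 (size 2, align 2) → ends 4; pad 4 to align 8 for d; d at 8 (size 8, align 8) → ends 16; total 16 bytes, alignment 8
hp at 0 (size 2, align 2) → ends 2
pad 2 to align 4 for score
score at 4 (size 4, align 4) → ends 8
z at 8 (size 4, align 4) → ends 12
pad 4 to align 8 for state
state at 16 (size 8, align 8) → ends 24
cooldown at 24 (size 11, align 1) → ends 35
pad 5 to align 8 for y
y at 40 (size 16, align 8) → ends 56
vx at 56 (size 4, align 4) → ends 60
tail pad 4 to reach multiple of 8
total 64 bytes, alignment 8
array of 8: 8 × 64 = 512

512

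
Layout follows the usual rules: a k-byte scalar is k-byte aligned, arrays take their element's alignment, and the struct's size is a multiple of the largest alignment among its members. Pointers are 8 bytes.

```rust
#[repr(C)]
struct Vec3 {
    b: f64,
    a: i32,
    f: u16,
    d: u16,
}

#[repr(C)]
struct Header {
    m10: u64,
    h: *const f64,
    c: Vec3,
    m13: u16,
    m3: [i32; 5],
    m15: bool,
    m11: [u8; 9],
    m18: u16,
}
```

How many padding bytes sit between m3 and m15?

Vec3: b at 0 (size 8, align 8) → ends 8; a at 8 (size 4, align 4) → ends 12; f at 12 (size 2, align 2) → ends 14; d at 14 (size 2, align 2) → ends 16; total 16 bytes, alignment 8
m10 at 0 (size 8, align 8) → ends 8
h at 8 (size 8, align 8) → ends 16
c at 16 (size 16, align 8) → ends 32
m13 at 32 (size 2, align 2) → ends 34
pad 2 to align 4 for m3
m3 at 36 (size 20, align 4) → ends 56
m15 at 56 (size 1, align 1) → ends 57

0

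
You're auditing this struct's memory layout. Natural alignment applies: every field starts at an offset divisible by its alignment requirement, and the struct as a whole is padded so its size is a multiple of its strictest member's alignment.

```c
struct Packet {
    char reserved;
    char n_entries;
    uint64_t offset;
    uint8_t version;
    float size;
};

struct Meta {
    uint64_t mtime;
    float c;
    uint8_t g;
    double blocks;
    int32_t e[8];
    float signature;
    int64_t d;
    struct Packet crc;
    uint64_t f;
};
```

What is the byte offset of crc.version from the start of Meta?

88

Packet: reserved at 0 (size 1, align 1) → ends 1; n_entries at 1 (size 1, align 1) → ends 2; pad 6 to align 8 for offset; offset at 8 (size 8, align 8) → ends 16; version at 16 (size 1, align 1) → ends 17; pad 3 to align 4 for size; size at 20 (size 4, align 4) → ends 24; total 24 bytes, alignment 8
mtime at 0 (size 8, align 8) → ends 8
c at 8 (size 4, align 4) → ends 12
g at 12 (size 1, align 1) → ends 13
pad 3 to align 8 for blocks
blocks at 16 (size 8, align 8) → ends 24
e at 24 (size 32, align 4) → ends 56
signature at 56 (size 4, align 4) → ends 60
pad 4 to align 8 for d
d at 64 (size 8, align 8) → ends 72
crc at 72 (size 24, align 8) → ends 96
within Packet: version at 16
72 + 16 = 88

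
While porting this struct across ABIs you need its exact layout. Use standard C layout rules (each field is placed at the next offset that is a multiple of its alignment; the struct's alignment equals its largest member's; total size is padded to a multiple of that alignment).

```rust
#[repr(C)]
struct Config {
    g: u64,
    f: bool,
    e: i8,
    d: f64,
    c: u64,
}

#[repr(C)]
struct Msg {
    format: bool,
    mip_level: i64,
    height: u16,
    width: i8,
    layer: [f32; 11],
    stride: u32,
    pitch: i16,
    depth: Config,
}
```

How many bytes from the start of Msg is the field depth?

Config: @0: g [8B, align 8] → 8; @8: f [1B, align 1] → 9; @9: e [1B, align 1] → 10; +6 pad (align 8); @16: d [8B, align 8] → 24; @24: c [8B, align 8] → 32; size 32, align 8
@0: format [1B, align 1] → 1
+7 pad (align 8)
@8: mip_level [8B, align 8] → 16
@16: height [2B, align 2] → 18
@18: width [1B, align 1] → 19
+1 pad (align 4)
@20: layer [44B, align 4] → 64
@64: stride [4B, align 4] → 68
@68: pitch [2B, align 2] → 70
+2 pad (align 8)
@72: depth [32B, align 8] → 104

72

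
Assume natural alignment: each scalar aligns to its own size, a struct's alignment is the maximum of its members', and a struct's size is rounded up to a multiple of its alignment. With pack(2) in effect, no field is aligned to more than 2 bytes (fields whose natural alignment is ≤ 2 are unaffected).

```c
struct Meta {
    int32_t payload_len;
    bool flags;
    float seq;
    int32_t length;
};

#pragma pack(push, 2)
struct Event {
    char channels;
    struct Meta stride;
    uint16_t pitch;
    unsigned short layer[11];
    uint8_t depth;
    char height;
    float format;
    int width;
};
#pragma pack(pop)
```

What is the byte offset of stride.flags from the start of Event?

6

Meta: @0: payload_len [4B, align 4] → 4; @4: flags [1B, align 1] → 5; +3 pad (align 4); @8: seq [4B, align 4] → 12; @12: length [4B, align 4] → 16; size 16, align 4
@0: channels [1B, align 1] → 1
+1 pad (align 2)
@2: stride [16B, align 2] → 18
within Meta: flags at 4
2 + 4 = 6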